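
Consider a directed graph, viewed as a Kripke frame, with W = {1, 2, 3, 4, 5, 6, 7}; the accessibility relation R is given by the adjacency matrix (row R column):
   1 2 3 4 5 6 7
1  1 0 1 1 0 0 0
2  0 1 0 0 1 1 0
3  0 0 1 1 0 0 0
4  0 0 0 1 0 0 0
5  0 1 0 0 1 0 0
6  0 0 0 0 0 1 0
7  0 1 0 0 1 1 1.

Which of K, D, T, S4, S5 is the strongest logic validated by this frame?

Serial (axiom D): yes — every world has a successor (e.g. 1 R 1).
Reflexive (axiom T): yes — every world is R-related to itself.
Transitive (axiom 4): no — 5 R 2 and 2 R 6, but not 5 R 6.
Euclidean (axiom 5): no — 1 R 4 and 1 R 3, but not 4 R 3.
So F validates K, D, T; S4 would additionally require R to be transitive. The strongest is T.

T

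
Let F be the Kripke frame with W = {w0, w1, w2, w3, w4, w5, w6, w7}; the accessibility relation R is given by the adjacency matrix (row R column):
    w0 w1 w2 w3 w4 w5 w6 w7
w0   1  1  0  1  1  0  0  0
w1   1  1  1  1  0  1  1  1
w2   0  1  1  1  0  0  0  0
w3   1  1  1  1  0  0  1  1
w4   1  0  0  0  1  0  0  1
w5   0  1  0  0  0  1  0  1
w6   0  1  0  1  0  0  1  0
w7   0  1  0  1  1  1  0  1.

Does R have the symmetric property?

Symmetric: yes — every pair in R has its reverse in R.

Yes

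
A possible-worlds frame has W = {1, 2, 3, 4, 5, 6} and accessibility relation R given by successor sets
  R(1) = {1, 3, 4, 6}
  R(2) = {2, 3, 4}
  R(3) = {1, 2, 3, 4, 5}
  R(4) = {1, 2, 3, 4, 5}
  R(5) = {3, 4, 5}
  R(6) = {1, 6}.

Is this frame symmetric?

Yes

Symmetric: yes — every pair in R has its reverse in R.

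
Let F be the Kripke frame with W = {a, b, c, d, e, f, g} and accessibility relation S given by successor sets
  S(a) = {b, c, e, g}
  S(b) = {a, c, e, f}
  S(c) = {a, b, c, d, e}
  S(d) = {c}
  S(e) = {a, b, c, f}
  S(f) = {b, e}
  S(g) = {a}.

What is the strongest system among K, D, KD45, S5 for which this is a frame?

D

Serial (axiom D): yes — every world has a successor (e.g. a S b).
Euclidean (axiom 5): no — a S b and a S g, but not b S g.
Transitive (axiom 4): no — a S b and b S f, but not a S f.
Reflexive (axiom T): no — a is not related to itself.
So F validates K, D; KD45 would additionally require S to be Euclidean and transitive. The strongest is D.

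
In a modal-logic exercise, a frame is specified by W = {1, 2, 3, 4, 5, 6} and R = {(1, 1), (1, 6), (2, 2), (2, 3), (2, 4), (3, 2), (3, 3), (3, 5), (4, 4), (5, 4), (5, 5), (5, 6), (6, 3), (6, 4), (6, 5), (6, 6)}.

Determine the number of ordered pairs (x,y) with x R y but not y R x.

Enumerating: (1,6), (2,4), (3,5), (5,4), (6,3), (6,4).

6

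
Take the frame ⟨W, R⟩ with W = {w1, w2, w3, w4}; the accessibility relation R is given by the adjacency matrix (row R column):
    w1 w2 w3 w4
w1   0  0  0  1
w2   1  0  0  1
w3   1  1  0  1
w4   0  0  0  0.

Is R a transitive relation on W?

Transitive: yes — every two-step R-path is closed by a direct edge.

Yes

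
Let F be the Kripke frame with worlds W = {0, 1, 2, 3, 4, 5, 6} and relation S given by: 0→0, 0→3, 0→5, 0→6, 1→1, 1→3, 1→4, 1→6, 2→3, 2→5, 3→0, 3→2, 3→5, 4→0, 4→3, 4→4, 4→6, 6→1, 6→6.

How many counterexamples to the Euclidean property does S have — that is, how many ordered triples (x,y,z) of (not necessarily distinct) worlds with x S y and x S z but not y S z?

Enumerating: (0,3,3), (0,3,6), (0,5,0), (0,5,3), (0,5,5), (0,5,6), (0,6,0), (0,6,3), (0,6,5), (1,3,1), (1,3,3), (1,3,4), … and 20 more.
Total: 32.

32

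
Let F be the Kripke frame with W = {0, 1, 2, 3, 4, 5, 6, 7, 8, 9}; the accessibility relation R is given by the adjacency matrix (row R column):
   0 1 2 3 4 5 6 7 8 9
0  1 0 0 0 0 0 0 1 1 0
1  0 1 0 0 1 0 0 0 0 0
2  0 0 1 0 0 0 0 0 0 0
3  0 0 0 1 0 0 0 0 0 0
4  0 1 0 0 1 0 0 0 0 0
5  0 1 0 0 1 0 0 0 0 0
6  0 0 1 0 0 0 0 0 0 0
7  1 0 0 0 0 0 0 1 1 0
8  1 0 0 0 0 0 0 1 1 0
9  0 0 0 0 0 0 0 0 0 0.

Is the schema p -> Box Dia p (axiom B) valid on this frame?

No

Axiom B corresponds to the accessibility relation being symmetric.
Symmetric: no — 5 R 1 but not 1 R 5.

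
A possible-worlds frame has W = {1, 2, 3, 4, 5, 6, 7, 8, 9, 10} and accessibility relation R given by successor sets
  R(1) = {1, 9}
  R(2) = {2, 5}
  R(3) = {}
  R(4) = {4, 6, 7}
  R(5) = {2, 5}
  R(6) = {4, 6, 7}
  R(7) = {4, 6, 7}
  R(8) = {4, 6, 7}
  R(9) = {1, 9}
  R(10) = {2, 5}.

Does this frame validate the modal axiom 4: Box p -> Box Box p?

Axiom 4 corresponds to the accessibility relation being transitive.
Transitive: yes — every two-step R-path is closed by a direct edge.

Yes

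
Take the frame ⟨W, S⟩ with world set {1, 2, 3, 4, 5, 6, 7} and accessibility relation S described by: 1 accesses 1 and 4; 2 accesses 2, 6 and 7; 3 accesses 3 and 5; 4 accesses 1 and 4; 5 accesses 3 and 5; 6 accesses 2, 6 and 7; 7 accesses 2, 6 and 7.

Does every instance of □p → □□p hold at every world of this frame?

Axiom 4 corresponds to the accessibility relation being transitive.
Transitive: yes — every two-step S-path is closed by a direct edge.

Yes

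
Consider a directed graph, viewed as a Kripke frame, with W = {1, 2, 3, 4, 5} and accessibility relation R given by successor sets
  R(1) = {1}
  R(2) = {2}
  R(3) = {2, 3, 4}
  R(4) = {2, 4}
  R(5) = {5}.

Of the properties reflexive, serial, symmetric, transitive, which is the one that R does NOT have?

Reflexive: yes — every world is R-related to itself.
Serial: yes — every world has a successor (e.g. 1 R 1).
Symmetric: no — 3 R 2 but not 2 R 3.
Transitive: yes — every two-step R-path is closed by a direct edge.
Only symmetric fails.

symmetric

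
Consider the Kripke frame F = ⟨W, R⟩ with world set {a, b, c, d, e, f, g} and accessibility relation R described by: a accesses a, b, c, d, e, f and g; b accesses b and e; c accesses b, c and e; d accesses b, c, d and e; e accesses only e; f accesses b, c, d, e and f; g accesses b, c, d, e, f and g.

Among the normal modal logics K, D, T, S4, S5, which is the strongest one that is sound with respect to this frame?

Serial (axiom D): yes — every world has a successor (e.g. a R a).
Reflexive (axiom T): yes — every world is R-related to itself.
Transitive (axiom 4): yes — every two-step R-path is closed by a direct edge.
Euclidean (axiom 5): no — a R b and a R c, but not b R c.
So F validates K, D, T, S4; S5 would additionally require R to be Euclidean. The strongest is S4.

S4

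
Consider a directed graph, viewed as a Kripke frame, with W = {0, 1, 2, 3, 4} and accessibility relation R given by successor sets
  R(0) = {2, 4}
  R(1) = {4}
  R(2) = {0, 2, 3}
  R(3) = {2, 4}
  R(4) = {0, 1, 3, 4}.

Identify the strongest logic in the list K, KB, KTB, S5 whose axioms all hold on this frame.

KB

Symmetric (axiom B): yes — every pair in R has its reverse in R.
Reflexive (axiom T): no — 0 is not related to itself.
Euclidean (axiom 5): no — 0 R 2 and 0 R 4, but not 2 R 4.
So F validates K, KB; KTB would additionally require R to be reflexive. The strongest is KB.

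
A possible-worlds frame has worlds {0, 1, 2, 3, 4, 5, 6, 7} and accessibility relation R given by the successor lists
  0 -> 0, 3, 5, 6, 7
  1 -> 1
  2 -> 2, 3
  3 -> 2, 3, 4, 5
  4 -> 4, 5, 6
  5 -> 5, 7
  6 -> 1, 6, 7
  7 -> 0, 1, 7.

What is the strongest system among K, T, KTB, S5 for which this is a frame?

Reflexive (axiom T): yes — every world is R-related to itself.
Symmetric (axiom B): no — 0 R 3 but not 3 R 0.
Euclidean (axiom 5): no — 0 R 3 and 0 R 6, but not 3 R 6.
So F validates K, T; KTB would additionally require R to be symmetric. The strongest is T.

T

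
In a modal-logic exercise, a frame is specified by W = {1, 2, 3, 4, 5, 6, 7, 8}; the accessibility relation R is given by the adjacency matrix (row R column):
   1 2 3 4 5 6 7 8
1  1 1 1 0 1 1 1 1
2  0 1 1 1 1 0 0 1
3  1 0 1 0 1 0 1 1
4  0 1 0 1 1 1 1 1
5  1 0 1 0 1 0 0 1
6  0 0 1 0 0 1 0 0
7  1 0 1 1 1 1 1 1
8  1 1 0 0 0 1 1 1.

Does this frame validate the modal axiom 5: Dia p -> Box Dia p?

Axiom 5 corresponds to the accessibility relation being Euclidean.
Euclidean: no — 1 R 2 and 1 R 6, but not 2 R 6.

No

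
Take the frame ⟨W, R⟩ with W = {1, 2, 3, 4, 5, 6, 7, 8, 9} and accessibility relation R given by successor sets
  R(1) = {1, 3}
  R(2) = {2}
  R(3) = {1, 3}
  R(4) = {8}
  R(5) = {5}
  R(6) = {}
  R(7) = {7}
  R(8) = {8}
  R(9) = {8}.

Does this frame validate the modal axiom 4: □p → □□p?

Yes

By correspondence theory, 4 is valid on a frame iff R is transitive.
Transitive: yes — every two-step R-path is closed by a direct edge.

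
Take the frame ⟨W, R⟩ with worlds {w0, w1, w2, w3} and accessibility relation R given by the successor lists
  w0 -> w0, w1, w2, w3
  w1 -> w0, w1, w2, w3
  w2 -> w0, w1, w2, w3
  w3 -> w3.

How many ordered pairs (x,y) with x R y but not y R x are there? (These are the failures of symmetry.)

3

Enumerating: (w0,w3), (w1,w3), (w2,w3).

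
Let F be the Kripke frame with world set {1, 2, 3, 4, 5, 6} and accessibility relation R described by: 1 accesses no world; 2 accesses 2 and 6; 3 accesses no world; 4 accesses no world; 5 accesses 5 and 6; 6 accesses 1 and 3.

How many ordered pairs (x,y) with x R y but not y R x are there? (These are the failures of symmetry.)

Enumerating: (2,6), (5,6), (6,1), (6,3).

4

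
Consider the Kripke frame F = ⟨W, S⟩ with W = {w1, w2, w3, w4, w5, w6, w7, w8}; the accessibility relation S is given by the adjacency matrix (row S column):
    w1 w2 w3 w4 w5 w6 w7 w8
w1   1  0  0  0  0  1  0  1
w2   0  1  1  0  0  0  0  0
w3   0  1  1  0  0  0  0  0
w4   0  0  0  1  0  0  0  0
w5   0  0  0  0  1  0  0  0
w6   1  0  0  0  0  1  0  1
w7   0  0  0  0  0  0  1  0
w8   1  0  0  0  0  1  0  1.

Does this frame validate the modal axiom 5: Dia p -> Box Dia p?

Yes

The schema 5 characterises exactly the Euclidean frames.
Euclidean: yes — any two successors of a common world are S-related.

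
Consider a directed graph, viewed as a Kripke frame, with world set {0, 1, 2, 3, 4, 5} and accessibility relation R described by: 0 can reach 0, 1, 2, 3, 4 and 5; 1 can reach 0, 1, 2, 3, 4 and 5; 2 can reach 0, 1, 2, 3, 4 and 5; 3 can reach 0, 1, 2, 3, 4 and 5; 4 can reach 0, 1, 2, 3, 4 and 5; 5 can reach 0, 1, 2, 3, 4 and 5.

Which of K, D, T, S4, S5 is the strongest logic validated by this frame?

Serial (axiom D): yes — every world has a successor (e.g. 0 R 0).
Reflexive (axiom T): yes — every world is R-related to itself.
Transitive (axiom 4): yes — every two-step R-path is closed by a direct edge.
Euclidean (axiom 5): yes — any two successors of a common world are R-related.
So F validates K, D, T, S4, S5. The strongest is S5.

S5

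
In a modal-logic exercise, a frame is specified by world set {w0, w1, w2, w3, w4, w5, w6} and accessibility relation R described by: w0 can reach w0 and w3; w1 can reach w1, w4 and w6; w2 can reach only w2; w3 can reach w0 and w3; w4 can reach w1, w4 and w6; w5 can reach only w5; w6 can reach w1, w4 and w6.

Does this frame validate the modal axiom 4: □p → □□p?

Yes

The schema 4 characterises exactly the transitive frames.
Transitive: yes — every two-step R-path is closed by a direct edge.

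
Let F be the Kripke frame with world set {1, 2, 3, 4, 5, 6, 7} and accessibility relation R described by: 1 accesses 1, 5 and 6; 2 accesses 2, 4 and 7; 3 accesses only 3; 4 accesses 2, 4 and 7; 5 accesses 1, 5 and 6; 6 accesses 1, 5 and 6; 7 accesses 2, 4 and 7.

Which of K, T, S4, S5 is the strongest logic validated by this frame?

Reflexive (axiom T): yes — every world is R-related to itself.
Transitive (axiom 4): yes — every two-step R-path is closed by a direct edge.
Euclidean (axiom 5): yes — any two successors of a common world are R-related.
So F validates K, T, S4, S5. The strongest is S5.

S5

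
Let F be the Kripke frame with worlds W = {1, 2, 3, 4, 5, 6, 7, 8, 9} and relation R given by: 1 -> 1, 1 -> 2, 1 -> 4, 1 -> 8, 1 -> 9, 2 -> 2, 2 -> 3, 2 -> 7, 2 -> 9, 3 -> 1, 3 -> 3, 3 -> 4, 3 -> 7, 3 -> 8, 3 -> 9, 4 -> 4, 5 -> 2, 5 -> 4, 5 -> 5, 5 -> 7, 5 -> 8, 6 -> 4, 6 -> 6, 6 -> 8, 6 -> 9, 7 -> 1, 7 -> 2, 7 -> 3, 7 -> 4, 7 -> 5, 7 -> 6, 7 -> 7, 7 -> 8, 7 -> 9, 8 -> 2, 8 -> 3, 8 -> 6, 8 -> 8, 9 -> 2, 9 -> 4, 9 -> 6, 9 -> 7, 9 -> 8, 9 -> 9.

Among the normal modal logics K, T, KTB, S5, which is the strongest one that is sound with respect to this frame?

Reflexive (axiom T): yes — every world is R-related to itself.
Symmetric (axiom B): no — 1 R 2 but not 2 R 1.
Euclidean (axiom 5): no — 1 R 2 and 1 R 4, but not 2 R 4.
So F validates K, T; KTB would additionally require R to be symmetric. The strongest is T.

T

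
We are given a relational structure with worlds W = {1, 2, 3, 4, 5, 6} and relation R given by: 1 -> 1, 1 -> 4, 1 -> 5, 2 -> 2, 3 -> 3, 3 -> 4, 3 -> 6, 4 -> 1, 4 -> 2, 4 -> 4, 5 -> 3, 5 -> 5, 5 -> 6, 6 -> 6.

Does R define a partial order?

Reflexive: yes — every world is R-related to itself.
Transitive: no — 1 R 4 and 4 R 2, but not 1 R 2.
Antisymmetric: no — 1 R 4 and 4 R 1 with 1 ≠ 4.
So R is not a partial order.

No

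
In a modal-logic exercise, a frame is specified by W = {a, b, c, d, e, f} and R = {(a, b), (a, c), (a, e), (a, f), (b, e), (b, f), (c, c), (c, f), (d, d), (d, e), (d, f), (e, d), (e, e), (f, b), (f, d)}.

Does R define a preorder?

No

Reflexive: no — a is not related to itself.
Transitive: no — a R e and e R d, but not a R d.
So R is not a preorder.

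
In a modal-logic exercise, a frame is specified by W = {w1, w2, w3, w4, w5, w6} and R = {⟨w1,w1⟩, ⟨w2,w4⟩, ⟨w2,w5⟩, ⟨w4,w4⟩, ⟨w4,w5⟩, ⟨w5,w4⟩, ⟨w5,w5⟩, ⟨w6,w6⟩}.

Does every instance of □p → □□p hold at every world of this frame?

Yes

Axiom 4 corresponds to the accessibility relation being transitive.
Transitive: yes — every two-step R-path is closed by a direct edge.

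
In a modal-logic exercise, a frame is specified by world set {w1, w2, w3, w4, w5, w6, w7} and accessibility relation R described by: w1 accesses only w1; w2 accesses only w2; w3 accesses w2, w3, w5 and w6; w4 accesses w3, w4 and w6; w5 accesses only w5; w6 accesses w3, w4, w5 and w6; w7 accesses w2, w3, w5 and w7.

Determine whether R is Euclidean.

No

Euclidean: no — w3 R w2 and w3 R w5, but not w2 R w5.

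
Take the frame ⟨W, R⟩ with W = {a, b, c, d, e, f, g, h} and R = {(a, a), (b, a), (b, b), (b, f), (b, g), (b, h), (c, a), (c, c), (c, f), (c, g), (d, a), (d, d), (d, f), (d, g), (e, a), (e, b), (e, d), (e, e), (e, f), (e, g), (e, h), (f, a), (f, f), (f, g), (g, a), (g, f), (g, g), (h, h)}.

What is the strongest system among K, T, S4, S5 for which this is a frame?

S4

Reflexive (axiom T): yes — every world is R-related to itself.
Transitive (axiom 4): yes — every two-step R-path is closed by a direct edge.
Euclidean (axiom 5): no — b R a and b R f, but not a R f.
So F validates K, T, S4; S5 would additionally require R to be Euclidean. The strongest is S4.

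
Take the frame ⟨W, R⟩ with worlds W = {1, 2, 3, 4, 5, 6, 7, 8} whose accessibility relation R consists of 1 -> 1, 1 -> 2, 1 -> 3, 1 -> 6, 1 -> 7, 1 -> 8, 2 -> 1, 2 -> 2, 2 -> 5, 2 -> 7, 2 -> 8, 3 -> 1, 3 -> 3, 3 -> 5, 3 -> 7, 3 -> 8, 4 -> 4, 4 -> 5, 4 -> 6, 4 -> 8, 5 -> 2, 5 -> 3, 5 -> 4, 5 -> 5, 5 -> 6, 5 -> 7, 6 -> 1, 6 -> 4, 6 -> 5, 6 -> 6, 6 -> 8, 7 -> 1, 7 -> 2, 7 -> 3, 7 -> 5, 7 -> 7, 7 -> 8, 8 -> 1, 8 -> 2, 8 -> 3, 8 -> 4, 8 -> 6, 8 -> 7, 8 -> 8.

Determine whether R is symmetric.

Yes

Symmetric: yes — every pair in R has its reverse in R.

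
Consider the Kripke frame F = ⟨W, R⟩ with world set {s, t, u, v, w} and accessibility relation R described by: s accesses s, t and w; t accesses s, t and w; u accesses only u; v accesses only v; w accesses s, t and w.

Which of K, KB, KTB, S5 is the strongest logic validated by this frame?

S5

Symmetric (axiom B): yes — every pair in R has its reverse in R.
Reflexive (axiom T): yes — every world is R-related to itself.
Euclidean (axiom 5): yes — any two successors of a common world are R-related.
So F validates K, KB, KTB, S5. The strongest is S5.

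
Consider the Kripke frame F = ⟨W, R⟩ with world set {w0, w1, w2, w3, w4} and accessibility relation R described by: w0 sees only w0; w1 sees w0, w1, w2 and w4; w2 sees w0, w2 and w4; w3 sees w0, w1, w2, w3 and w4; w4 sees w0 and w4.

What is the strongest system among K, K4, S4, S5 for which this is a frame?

Transitive (axiom 4): yes — every two-step R-path is closed by a direct edge.
Reflexive (axiom T): yes — every world is R-related to itself.
Euclidean (axiom 5): no — w1 R w0 and w1 R w2, but not w0 R w2.
So F validates K, K4, S4; S5 would additionally require R to be Euclidean. The strongest is S4.

S4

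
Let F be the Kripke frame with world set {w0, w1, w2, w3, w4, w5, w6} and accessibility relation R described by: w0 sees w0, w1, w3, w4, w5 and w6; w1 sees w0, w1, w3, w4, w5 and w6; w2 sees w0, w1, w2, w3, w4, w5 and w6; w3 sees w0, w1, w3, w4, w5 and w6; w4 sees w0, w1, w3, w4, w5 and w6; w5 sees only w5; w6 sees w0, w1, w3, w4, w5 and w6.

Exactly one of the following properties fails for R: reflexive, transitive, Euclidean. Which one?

Euclidean

Reflexive: yes — every world is R-related to itself.
Transitive: yes — every two-step R-path is closed by a direct edge.
Euclidean: no — w0 R w5 and w0 R w1, but not w5 R w1.
Only Euclidean fails.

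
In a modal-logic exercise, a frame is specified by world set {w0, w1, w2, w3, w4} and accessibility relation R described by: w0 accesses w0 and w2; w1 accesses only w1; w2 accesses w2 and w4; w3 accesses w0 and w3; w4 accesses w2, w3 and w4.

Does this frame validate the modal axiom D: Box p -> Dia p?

Axiom D corresponds to the accessibility relation being serial.
Serial: yes — every world has a successor (e.g. w0 R w0).

Yes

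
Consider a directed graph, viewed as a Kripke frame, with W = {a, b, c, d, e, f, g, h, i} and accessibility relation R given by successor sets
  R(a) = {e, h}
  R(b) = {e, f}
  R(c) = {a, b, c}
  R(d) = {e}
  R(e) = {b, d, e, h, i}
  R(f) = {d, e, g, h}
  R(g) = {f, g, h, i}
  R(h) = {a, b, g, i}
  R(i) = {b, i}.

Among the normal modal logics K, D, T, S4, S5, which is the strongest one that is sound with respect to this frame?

Serial (axiom D): yes — every world has a successor (e.g. a R e).
Reflexive (axiom T): no — a is not related to itself.
Transitive (axiom 4): no — a R e and e R b, but not a R b.
Euclidean (axiom 5): no — a R h and a R e, but not h R e.
So F validates K, D; T would additionally require R to be reflexive. The strongest is D.

D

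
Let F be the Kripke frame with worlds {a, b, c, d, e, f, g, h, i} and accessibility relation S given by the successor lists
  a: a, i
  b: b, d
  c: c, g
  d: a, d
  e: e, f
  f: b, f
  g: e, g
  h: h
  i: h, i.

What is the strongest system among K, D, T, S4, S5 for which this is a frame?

T

Serial (axiom D): yes — every world has a successor (e.g. a S a).
Reflexive (axiom T): yes — every world is S-related to itself.
Transitive (axiom 4): no — a S i and i S h, but not a S h.
Euclidean (axiom 5): no — a S i and a S a, but not i S a.
So F validates K, D, T; S4 would additionally require S to be transitive. The strongest is T.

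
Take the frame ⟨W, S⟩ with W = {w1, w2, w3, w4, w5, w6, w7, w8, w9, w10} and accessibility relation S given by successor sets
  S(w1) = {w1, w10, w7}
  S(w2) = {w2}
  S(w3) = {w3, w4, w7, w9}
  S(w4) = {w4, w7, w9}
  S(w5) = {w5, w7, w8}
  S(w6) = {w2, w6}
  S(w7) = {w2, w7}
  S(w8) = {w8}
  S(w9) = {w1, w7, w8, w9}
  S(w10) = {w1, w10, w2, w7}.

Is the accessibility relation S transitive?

No

Transitive: no — w1 S w10 and w10 S w2, but not w1 S w2.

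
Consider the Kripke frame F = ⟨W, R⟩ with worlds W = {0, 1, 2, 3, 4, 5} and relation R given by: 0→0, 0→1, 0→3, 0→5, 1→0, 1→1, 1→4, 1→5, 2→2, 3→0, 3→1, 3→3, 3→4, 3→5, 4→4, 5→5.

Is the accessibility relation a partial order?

No

Reflexive: yes — every world is R-related to itself.
Transitive: no — 0 R 1 and 1 R 4, but not 0 R 4.
Antisymmetric: no — 0 R 1 and 1 R 0 with 0 ≠ 1.
So R is not a partial order.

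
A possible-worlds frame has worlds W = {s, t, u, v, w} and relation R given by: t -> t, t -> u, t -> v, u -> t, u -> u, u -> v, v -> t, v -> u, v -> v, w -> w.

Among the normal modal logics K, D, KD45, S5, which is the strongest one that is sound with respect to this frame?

Serial (axiom D): no — s has no R-successor.
Euclidean (axiom 5): yes — any two successors of a common world are R-related.
Transitive (axiom 4): yes — every two-step R-path is closed by a direct edge.
Reflexive (axiom T): no — s is not related to itself.
So F validates K; D would additionally require R to be serial. The strongest is K.

K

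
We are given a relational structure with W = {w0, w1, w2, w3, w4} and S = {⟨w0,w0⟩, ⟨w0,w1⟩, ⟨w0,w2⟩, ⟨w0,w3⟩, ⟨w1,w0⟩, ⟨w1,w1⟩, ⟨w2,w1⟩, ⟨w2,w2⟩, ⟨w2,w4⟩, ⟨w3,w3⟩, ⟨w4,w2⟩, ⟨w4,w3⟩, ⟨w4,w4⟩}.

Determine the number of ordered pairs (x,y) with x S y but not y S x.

Enumerating: (w0,w2), (w0,w3), (w2,w1), (w4,w3).

4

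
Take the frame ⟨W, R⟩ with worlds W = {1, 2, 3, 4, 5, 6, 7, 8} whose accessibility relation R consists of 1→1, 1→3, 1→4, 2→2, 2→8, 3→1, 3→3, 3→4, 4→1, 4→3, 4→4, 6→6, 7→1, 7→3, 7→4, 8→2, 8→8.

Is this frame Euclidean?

Euclidean: yes — any two successors of a common world are R-related.

Yes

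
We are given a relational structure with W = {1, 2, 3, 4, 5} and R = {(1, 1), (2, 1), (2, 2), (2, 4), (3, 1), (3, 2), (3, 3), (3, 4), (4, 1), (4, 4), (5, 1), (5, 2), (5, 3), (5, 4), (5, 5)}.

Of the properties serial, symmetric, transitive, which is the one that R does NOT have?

symmetric

Serial: yes — every world has a successor (e.g. 1 R 1).
Symmetric: no — 2 R 1 but not 1 R 2.
Transitive: yes — every two-step R-path is closed by a direct edge.
Only symmetric fails.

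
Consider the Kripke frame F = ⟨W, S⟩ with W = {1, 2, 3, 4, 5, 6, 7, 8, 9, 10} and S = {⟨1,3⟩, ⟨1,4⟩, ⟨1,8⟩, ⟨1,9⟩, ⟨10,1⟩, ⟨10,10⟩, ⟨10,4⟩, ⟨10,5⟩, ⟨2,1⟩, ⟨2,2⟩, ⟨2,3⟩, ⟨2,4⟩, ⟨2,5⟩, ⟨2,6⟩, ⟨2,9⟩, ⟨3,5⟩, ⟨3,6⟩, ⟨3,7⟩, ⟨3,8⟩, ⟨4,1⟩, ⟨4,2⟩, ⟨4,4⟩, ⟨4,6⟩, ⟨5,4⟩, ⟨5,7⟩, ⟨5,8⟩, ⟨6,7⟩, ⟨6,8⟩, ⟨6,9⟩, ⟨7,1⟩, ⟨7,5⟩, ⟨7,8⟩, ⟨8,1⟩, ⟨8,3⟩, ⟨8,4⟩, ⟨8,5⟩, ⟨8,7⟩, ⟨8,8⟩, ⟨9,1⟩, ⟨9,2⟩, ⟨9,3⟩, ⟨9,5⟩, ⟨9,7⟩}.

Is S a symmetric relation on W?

Symmetric: no — 1 S 3 but not 3 S 1.

No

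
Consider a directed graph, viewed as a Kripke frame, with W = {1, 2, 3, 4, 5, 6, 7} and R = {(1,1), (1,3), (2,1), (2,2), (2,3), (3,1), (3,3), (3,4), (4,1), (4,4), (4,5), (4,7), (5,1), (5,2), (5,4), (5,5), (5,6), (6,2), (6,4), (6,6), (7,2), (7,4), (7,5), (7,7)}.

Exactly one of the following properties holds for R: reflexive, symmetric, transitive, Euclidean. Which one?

Reflexive: yes — every world is R-related to itself.
Symmetric: no — 2 R 1 but not 1 R 2.
Transitive: no — 1 R 3 and 3 R 4, but not 1 R 4.
Euclidean: no — 3 R 1 and 3 R 4, but not 1 R 4.
Only reflexive holds.

reflexive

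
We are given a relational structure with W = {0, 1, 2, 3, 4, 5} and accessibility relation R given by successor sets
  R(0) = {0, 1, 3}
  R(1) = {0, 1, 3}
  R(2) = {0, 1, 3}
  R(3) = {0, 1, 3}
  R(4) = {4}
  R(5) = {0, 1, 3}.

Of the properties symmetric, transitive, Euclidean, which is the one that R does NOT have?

symmetric

Symmetric: no — 2 R 0 but not 0 R 2.
Transitive: yes — every two-step R-path is closed by a direct edge.
Euclidean: yes — any two successors of a common world are R-related.
Only symmetric fails.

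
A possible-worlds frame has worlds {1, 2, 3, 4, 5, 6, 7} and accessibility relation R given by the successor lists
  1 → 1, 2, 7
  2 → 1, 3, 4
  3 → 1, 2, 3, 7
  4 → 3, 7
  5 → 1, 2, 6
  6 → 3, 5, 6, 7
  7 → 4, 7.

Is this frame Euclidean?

Euclidean: no — 1 R 2 and 1 R 7, but not 2 R 7.

No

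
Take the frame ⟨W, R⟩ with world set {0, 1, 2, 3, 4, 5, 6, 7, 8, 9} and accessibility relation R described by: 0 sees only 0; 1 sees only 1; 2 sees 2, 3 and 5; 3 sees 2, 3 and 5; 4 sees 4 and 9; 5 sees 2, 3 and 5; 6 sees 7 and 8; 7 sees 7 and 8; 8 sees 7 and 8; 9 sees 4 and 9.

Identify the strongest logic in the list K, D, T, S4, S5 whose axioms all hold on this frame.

D

Serial (axiom D): yes — every world has a successor (e.g. 0 R 0).
Reflexive (axiom T): no — 6 is not related to itself.
Transitive (axiom 4): yes — every two-step R-path is closed by a direct edge.
Euclidean (axiom 5): yes — any two successors of a common world are R-related.
So F validates K, D; T would additionally require R to be reflexive. The strongest is D.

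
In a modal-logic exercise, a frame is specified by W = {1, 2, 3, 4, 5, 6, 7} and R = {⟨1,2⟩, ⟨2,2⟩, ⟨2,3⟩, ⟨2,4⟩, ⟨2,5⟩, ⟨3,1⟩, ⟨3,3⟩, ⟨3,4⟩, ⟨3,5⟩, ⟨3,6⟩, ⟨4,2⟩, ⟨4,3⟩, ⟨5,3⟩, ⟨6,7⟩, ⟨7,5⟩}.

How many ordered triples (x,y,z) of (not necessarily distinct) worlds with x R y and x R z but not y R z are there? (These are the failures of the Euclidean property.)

Enumerating: (2,3,2), (2,4,4), (2,4,5), (2,5,2), (2,5,4), (2,5,5), (3,1,1), (3,1,3), (3,1,4), (3,1,5), (3,1,6), (3,4,1), … and 15 more.
Total: 27.

27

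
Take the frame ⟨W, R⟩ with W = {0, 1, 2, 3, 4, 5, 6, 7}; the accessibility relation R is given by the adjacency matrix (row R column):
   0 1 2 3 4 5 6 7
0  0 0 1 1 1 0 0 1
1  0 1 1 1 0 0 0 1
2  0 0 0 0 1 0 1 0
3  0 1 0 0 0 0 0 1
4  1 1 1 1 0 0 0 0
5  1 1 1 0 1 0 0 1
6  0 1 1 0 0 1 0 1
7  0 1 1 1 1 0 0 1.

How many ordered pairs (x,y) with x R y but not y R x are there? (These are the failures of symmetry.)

16

Enumerating: (0,2), (0,3), (0,7), (1,2), (4,1), (4,3), (5,0), (5,1), (5,2), (5,4), (5,7), (6,1), (6,5), (6,7), (7,2), (7,4).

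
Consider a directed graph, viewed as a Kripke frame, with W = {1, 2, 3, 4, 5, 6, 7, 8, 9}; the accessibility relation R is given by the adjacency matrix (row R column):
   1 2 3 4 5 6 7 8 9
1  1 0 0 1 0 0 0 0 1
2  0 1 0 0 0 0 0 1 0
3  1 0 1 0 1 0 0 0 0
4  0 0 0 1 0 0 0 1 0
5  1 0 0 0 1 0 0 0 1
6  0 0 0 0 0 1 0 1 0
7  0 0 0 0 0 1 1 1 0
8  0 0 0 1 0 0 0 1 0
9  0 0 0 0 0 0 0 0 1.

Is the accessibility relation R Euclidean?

Euclidean: no — 1 R 4 and 1 R 9, but not 4 R 9.

No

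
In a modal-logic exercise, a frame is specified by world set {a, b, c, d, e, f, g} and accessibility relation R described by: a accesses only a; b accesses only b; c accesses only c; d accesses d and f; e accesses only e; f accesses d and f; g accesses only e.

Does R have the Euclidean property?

Euclidean: yes — any two successors of a common world are R-related.

Yes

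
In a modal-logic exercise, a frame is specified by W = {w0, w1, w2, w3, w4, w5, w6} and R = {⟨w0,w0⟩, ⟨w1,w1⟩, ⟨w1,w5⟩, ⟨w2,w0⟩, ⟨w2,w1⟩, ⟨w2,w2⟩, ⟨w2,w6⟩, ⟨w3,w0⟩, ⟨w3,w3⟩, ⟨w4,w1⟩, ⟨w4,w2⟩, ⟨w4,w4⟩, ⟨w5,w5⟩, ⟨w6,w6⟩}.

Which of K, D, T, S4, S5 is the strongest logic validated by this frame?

Serial (axiom D): yes — every world has a successor (e.g. w0 R w0).
Reflexive (axiom T): yes — every world is R-related to itself.
Transitive (axiom 4): no — w2 R w1 and w1 R w5, but not w2 R w5.
Euclidean (axiom 5): no — w2 R w0 and w2 R w1, but not w0 R w1.
So F validates K, D, T; S4 would additionally require R to be transitive. The strongest is T.

T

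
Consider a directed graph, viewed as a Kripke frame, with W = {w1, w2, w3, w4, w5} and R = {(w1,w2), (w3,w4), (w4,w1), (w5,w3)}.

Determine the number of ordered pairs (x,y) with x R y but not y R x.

4

Enumerating: (w1,w2), (w3,w4), (w4,w1), (w5,w3).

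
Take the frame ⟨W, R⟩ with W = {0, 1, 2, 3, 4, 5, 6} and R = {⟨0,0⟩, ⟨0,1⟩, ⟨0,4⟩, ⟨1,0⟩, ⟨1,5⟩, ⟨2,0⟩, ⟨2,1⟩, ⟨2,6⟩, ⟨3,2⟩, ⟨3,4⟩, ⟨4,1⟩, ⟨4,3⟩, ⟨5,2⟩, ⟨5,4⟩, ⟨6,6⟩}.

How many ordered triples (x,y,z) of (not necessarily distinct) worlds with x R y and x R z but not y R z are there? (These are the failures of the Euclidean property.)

24

Enumerating: (0,1,1), (0,1,4), (0,4,0), (0,4,4), (1,0,5), (1,5,0), (1,5,5), (2,0,6), (2,1,1), (2,1,6), (2,6,0), (2,6,1), … and 12 more.
Total: 24.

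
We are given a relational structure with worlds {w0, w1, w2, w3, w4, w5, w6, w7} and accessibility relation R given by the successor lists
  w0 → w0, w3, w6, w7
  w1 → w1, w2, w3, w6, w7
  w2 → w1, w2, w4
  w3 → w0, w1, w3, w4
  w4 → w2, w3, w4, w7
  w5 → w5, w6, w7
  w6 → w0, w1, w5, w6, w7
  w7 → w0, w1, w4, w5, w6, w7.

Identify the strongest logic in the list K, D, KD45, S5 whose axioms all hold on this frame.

D

Serial (axiom D): yes — every world has a successor (e.g. w0 R w0).
Euclidean (axiom 5): no — w0 R w3 and w0 R w6, but not w3 R w6.
Transitive (axiom 4): no — w0 R w3 and w3 R w1, but not w0 R w1.
Reflexive (axiom T): yes — every world is R-related to itself.
So F validates K, D; KD45 would additionally require R to be Euclidean and transitive. The strongest is D.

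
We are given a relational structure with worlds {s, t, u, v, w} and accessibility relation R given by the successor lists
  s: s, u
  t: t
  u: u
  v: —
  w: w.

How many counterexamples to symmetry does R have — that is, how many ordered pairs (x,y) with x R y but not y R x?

1

Enumerating: (s,u).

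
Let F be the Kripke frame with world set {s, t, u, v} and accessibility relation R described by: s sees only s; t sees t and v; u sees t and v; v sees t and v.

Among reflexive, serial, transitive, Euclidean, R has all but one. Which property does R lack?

reflexive

Reflexive: no — u is not related to itself.
Serial: yes — every world has a successor (e.g. s R s).
Transitive: yes — every two-step R-path is closed by a direct edge.
Euclidean: yes — any two successors of a common world are R-related.
Only reflexive fails.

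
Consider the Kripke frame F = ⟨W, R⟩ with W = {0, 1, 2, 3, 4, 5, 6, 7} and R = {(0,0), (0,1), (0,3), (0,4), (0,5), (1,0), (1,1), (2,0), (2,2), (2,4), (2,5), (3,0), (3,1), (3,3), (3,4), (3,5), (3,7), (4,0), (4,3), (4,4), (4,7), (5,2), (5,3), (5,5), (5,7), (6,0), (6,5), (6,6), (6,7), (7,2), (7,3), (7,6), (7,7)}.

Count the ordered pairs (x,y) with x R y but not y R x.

9

Enumerating: (0,5), (2,0), (2,4), (3,1), (4,7), (5,7), (6,0), (6,5), (7,2).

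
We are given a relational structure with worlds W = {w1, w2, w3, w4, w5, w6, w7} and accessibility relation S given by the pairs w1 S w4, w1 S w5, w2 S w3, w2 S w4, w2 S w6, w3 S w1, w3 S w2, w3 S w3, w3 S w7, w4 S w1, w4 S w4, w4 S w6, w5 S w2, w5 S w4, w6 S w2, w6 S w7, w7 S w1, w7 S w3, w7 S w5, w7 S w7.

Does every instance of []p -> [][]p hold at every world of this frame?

No

The schema 4 characterises exactly the transitive frames.
Transitive: no — w1 S w4 and w4 S w6, but not w1 S w6.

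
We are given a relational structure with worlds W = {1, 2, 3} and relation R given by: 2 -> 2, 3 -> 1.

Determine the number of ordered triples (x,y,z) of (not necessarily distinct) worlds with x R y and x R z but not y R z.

1

Enumerating: (3,1,1).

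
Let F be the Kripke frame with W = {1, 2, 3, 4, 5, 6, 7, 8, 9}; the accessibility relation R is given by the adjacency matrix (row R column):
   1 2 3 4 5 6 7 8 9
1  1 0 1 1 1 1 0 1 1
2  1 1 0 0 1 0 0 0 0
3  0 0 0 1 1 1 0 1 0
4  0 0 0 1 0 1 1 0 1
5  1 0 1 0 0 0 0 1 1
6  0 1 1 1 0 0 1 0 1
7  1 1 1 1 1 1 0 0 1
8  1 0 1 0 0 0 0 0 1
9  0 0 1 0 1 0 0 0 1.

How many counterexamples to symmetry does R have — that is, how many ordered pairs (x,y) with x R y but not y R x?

Enumerating: (1,3), (1,4), (1,6), (1,9), (2,1), (2,5), (3,4), (4,9), (5,8), (6,2), (6,9), (7,1), (7,2), (7,3), (7,5), (7,9), (8,9), (9,3).

18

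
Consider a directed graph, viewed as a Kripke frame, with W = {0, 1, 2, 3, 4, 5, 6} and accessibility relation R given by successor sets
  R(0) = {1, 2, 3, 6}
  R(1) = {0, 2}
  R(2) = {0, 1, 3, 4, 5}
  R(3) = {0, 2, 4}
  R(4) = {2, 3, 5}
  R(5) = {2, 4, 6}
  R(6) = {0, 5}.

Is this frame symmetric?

Yes

Symmetric: yes — every pair in R has its reverse in R.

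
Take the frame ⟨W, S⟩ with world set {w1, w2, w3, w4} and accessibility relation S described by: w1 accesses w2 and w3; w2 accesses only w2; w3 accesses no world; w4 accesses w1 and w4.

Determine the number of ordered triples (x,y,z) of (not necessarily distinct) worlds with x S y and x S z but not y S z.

5

Enumerating: (w1,w2,w3), (w1,w3,w2), (w1,w3,w3), (w4,w1,w1), (w4,w1,w4).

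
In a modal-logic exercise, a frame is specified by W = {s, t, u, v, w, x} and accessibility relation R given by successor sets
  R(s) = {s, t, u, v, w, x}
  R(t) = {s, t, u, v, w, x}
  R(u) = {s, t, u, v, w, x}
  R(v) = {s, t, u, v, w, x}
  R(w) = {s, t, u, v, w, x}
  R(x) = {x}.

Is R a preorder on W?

Reflexive: yes — every world is R-related to itself.
Transitive: yes — every two-step R-path is closed by a direct edge.
So R is a preorder.

Yes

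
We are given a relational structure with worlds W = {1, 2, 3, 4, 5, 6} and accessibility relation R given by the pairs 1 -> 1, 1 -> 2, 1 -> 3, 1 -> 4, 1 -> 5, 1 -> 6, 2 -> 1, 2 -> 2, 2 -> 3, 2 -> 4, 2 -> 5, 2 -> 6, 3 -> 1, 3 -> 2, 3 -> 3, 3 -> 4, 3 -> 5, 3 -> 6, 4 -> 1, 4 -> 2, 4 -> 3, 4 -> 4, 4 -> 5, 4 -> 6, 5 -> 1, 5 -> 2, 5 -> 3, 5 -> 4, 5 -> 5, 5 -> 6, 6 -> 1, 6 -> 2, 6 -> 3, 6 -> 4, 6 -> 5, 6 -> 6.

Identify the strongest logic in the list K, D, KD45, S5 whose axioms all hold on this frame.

S5

Serial (axiom D): yes — every world has a successor (e.g. 1 R 1).
Euclidean (axiom 5): yes — any two successors of a common world are R-related.
Transitive (axiom 4): yes — every two-step R-path is closed by a direct edge.
Reflexive (axiom T): yes — every world is R-related to itself.
So F validates K, D, KD45, S5. The strongest is S5.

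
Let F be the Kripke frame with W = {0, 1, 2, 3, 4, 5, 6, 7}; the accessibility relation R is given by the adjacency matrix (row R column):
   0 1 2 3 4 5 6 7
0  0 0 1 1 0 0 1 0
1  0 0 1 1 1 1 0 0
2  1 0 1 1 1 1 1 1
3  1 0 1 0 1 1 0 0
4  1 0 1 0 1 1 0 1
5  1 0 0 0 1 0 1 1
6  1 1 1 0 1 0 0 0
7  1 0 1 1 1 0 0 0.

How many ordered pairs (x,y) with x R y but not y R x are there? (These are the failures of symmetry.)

15

Enumerating: (1,2), (1,3), (1,4), (1,5), (2,5), (3,4), (3,5), (4,0), (5,0), (5,6), (5,7), (6,1), (6,4), (7,0), (7,3).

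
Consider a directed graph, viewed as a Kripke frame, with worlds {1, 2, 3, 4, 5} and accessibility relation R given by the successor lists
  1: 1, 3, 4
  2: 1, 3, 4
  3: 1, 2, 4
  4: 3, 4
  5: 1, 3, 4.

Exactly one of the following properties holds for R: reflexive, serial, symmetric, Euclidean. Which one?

Reflexive: no — 2 is not related to itself.
Serial: yes — every world has a successor (e.g. 1 R 1).
Symmetric: no — 1 R 4 but not 4 R 1.
Euclidean: no — 2 R 4 and 2 R 1, but not 4 R 1.
Only serial holds.

serial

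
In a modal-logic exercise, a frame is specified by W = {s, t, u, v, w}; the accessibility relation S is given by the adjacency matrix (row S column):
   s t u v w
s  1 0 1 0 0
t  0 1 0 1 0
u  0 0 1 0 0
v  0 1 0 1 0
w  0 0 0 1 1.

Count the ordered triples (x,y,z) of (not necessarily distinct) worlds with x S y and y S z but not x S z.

Enumerating: (w,v,t).

1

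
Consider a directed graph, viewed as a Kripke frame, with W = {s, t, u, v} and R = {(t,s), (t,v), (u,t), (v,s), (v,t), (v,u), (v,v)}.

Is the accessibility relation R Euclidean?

No

Euclidean: no — t R s and t R v, but not s R v.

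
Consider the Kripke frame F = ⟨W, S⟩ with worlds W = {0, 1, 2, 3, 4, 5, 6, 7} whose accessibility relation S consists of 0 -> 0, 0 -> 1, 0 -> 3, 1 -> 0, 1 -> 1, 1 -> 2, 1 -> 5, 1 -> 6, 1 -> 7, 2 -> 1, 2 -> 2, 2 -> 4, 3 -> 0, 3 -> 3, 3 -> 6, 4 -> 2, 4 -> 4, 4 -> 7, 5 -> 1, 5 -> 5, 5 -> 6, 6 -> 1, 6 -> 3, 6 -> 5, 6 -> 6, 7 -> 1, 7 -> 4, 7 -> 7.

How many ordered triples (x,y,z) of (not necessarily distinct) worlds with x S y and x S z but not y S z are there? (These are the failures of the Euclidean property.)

32

Enumerating: (0,1,3), (0,3,1), (1,0,2), (1,0,5), (1,0,6), (1,0,7), (1,2,0), (1,2,5), (1,2,6), (1,2,7), (1,5,0), (1,5,2), … and 20 more.
Total: 32.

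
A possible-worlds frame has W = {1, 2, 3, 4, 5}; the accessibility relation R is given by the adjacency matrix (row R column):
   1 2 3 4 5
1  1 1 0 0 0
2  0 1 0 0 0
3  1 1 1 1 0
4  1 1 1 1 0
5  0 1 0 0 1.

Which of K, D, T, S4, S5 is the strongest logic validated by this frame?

Serial (axiom D): yes — every world has a successor (e.g. 1 R 1).
Reflexive (axiom T): yes — every world is R-related to itself.
Transitive (axiom 4): yes — every two-step R-path is closed by a direct edge.
Euclidean (axiom 5): no — 3 R 1 and 3 R 4, but not 1 R 4.
So F validates K, D, T, S4; S5 would additionally require R to be Euclidean. The strongest is S4.

S4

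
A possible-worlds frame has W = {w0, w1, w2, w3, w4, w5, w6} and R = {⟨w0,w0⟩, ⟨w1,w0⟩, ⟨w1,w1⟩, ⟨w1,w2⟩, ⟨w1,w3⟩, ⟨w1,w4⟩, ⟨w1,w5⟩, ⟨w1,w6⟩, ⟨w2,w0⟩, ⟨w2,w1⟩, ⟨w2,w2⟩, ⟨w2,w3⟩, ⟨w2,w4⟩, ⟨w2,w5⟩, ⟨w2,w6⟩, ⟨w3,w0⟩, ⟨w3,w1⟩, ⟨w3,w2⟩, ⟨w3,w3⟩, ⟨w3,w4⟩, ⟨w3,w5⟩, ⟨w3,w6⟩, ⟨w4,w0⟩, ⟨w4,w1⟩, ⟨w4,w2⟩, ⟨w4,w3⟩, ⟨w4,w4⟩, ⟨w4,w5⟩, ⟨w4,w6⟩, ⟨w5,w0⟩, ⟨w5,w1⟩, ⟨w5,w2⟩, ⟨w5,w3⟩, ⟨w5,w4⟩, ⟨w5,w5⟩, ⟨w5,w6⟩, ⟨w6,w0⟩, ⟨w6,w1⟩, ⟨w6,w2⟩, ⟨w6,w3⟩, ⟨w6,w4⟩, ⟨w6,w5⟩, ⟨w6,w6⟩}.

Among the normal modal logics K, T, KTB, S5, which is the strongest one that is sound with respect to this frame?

T

Reflexive (axiom T): yes — every world is R-related to itself.
Symmetric (axiom B): no — w1 R w0 but not w0 R w1.
Euclidean (axiom 5): no — w1 R w0 and w1 R w2, but not w0 R w2.
So F validates K, T; KTB would additionally require R to be symmetric. The strongest is T.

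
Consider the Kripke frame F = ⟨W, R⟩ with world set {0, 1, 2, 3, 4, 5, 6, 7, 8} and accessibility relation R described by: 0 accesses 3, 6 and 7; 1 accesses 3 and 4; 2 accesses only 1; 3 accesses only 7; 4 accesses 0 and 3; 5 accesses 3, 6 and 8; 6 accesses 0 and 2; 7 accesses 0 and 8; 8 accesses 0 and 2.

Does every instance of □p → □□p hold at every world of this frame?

By correspondence theory, 4 is valid on a frame iff R is transitive.
Transitive: no — 0 R 6 and 6 R 2, but not 0 R 2.

No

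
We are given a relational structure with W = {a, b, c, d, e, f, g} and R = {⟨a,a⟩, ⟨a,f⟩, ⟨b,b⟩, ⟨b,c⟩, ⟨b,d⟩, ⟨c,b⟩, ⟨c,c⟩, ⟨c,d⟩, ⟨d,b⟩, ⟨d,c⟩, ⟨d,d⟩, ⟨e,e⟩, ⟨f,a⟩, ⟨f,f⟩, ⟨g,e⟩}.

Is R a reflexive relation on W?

No

Reflexive: no — g is not related to itself.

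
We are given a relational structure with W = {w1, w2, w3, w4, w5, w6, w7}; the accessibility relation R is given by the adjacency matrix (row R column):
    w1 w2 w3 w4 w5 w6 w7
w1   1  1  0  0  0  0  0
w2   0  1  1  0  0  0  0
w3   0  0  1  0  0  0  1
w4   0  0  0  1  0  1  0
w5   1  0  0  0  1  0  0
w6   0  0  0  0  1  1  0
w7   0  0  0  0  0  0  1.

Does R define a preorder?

No

Reflexive: yes — every world is R-related to itself.
Transitive: no — w1 R w2 and w2 R w3, but not w1 R w3.
So R is not a preorder.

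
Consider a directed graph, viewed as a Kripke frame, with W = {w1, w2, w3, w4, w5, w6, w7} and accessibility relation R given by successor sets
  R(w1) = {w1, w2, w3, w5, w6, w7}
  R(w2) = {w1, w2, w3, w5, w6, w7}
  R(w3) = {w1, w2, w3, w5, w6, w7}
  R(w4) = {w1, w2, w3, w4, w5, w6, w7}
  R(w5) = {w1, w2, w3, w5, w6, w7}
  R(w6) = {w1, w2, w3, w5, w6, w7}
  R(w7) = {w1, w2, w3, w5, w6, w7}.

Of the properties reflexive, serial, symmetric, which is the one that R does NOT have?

symmetric

Reflexive: yes — every world is R-related to itself.
Serial: yes — every world has a successor (e.g. w1 R w1).
Symmetric: no — w4 R w1 but not w1 R w4.
Only symmetric fails.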